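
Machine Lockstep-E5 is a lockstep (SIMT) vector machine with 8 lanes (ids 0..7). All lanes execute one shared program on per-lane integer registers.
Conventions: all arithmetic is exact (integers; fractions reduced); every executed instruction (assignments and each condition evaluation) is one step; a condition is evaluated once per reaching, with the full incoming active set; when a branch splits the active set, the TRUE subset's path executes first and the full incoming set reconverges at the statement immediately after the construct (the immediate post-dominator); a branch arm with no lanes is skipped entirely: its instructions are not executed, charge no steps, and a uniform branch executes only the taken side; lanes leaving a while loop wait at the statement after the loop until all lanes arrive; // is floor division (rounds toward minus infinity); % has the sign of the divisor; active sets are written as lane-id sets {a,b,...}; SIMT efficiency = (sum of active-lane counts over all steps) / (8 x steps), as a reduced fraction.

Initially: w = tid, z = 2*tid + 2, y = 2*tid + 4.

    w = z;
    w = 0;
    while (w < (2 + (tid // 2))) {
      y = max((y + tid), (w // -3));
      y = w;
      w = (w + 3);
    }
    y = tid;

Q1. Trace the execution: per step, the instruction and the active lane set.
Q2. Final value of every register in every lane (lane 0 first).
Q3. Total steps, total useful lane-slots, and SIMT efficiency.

step 0: w <- z                       {0,1,2,3,4,5,6,7}
step 1: w <- 0                       {0,1,2,3,4,5,6,7}
step 2: eval (w < (2 + (tid // 2)))  {0,1,2,3,4,5,6,7}
step 3: y <- max((y + tid), (w // -3)) {0,1,2,3,4,5,6,7}
step 4: y <- w                       {0,1,2,3,4,5,6,7}
step 5: w <- (w + 3)                 {0,1,2,3,4,5,6,7}
step 6: eval (w < (2 + (tid // 2)))  {0,1,2,3,4,5,6,7}
step 7: y <- max((y + tid), (w // -3)) {4,5,6,7}
step 8: y <- w                       {4,5,6,7}
step 9: w <- (w + 3)                 {4,5,6,7}
step 10: eval (w < (2 + (tid // 2)))  {4,5,6,7}
step 11: y <- tid                     {0,1,2,3,4,5,6,7}

Answer: 12 steps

w: 3,3,3,3,6,6,6,6
z: 2,4,6,8,10,12,14,16
y: 0,1,2,3,4,5,6,7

steps = 12; useful = 80; efficiency = 80/96 = 5/6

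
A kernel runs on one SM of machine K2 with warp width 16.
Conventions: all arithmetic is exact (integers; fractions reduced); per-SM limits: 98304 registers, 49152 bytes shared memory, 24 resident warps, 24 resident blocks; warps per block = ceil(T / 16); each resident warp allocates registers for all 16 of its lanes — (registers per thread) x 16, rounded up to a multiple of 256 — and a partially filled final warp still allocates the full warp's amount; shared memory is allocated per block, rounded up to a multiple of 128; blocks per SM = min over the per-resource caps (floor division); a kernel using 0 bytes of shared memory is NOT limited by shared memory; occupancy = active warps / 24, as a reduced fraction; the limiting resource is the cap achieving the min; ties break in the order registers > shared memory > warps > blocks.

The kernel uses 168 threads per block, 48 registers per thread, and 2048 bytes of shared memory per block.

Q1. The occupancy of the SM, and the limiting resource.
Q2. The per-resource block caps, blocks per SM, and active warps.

Answer: occupancy 11/12, limited by warps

registers: 11 blocks
shared memory: 24 blocks
warps: 2 blocks
blocks: 24 blocks

Answer: 2 blocks, 22 active warps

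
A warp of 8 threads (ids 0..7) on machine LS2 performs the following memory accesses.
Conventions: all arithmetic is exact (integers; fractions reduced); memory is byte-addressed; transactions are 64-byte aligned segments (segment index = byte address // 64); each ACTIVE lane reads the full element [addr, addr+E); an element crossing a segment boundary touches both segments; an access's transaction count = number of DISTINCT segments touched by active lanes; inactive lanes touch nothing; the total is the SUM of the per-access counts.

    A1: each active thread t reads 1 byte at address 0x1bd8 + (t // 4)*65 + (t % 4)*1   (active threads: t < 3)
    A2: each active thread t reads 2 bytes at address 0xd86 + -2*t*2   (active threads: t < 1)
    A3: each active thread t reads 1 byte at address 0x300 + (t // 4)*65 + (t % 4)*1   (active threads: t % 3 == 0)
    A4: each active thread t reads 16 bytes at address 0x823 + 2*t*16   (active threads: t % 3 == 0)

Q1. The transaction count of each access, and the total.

A1: 1 transaction
A2: 1 transaction
A3: 2 transactions
A4: 3 transactions

Answer: 1,1,2,3; total 7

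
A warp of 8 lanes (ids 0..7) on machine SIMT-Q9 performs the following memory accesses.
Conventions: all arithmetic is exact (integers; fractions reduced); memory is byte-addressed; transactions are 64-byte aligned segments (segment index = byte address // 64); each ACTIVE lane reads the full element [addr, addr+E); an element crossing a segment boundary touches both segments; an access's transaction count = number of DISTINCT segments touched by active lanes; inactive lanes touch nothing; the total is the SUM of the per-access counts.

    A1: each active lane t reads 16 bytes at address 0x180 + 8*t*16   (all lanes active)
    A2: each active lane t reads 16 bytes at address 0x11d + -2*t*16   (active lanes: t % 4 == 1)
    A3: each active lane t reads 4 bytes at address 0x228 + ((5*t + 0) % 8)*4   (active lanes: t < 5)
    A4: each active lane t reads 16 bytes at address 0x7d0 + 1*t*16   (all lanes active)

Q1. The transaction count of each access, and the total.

A1: 8 transactions
A2: 4 transactions
A3: 2 transactions
A4: 3 transactions

Answer: 8,4,2,3; total 17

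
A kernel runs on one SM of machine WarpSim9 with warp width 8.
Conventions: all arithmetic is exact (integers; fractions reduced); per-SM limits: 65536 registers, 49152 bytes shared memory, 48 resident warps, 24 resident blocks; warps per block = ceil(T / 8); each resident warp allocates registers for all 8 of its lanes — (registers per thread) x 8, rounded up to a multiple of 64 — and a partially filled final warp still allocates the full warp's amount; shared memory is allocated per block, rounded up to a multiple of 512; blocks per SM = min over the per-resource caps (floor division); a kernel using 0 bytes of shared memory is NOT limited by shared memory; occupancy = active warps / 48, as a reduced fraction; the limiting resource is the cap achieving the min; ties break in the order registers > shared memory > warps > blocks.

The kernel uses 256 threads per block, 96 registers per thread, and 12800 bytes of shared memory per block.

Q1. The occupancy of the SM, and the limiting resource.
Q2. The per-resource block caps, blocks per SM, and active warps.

Answer: occupancy 2/3, limited by warps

registers: 2 blocks
shared memory: 3 blocks
warps: 1 block
blocks: 24 blocks

Answer: 1 block, 32 active warps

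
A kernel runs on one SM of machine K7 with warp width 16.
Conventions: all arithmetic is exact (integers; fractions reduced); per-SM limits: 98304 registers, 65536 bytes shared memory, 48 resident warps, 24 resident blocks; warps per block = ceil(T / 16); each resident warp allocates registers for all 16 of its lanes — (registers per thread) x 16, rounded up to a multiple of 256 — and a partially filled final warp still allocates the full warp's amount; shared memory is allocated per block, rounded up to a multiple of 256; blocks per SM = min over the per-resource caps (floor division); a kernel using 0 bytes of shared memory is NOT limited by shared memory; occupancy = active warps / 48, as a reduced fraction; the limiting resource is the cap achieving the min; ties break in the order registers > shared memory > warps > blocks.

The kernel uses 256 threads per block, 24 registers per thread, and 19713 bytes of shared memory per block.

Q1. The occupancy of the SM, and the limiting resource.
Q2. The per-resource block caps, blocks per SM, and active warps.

Answer: occupancy 1, limited by shared memory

registers: 12 blocks
shared memory: 3 blocks
warps: 3 blocks
blocks: 24 blocks

Answer: 3 blocks, 48 active warps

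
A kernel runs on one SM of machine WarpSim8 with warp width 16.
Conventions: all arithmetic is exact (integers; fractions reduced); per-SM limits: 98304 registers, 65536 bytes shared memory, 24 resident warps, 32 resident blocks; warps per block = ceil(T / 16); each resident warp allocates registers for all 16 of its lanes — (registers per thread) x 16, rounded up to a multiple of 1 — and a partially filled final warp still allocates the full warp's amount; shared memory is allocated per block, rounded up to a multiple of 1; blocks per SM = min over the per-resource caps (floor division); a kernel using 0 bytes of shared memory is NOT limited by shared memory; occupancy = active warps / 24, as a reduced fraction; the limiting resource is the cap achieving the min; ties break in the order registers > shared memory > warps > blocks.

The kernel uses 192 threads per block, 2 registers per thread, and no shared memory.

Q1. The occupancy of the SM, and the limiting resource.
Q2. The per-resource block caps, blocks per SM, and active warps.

Answer: occupancy 1, limited by warps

registers: 256 blocks
shared memory: no limit (kernel uses none)
warps: 2 blocks
blocks: 32 blocks

Answer: 2 blocks, 24 active warps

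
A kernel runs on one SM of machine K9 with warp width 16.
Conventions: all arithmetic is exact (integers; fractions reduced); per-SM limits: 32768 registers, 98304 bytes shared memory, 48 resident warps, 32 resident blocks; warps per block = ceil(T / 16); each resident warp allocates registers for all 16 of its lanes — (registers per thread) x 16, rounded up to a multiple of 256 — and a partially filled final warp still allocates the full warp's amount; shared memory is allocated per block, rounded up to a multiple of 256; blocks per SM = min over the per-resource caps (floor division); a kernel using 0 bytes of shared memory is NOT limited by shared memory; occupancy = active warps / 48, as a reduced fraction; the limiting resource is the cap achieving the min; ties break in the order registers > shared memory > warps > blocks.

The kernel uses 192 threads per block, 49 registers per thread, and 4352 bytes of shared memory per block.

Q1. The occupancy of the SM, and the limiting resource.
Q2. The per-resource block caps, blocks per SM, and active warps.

Answer: occupancy 1/2, limited by registers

registers: 2 blocks
shared memory: 22 blocks
warps: 4 blocks
blocks: 32 blocks

Answer: 2 blocks, 24 active warps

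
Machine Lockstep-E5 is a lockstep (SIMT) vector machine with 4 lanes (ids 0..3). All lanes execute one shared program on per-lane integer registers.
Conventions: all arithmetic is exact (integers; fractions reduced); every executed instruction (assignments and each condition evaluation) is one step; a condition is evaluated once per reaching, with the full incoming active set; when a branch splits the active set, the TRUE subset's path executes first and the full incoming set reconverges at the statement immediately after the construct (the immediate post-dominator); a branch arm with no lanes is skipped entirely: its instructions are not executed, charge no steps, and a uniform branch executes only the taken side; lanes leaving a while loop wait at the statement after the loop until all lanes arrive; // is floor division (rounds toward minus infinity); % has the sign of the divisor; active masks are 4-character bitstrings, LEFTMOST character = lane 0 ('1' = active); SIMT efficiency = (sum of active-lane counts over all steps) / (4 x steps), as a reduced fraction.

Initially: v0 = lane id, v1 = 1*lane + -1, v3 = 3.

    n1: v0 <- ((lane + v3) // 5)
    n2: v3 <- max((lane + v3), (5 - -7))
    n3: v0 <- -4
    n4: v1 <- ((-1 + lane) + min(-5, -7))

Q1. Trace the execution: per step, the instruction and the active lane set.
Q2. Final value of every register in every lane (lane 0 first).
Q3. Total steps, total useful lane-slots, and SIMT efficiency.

step 0: v0 <- ((lane + v3) // 5)     1111
step 1: v3 <- max((lane + v3), (5 - -7)) 1111
step 2: v0 <- -4                     1111
step 3: v1 <- ((-1 + lane) + min(-5, -7)) 1111

Answer: 4 steps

v0: -4,-4,-4,-4
v1: -8,-7,-6,-5
v3: 12,12,12,12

steps = 4; useful = 16; efficiency = 16/16 = 1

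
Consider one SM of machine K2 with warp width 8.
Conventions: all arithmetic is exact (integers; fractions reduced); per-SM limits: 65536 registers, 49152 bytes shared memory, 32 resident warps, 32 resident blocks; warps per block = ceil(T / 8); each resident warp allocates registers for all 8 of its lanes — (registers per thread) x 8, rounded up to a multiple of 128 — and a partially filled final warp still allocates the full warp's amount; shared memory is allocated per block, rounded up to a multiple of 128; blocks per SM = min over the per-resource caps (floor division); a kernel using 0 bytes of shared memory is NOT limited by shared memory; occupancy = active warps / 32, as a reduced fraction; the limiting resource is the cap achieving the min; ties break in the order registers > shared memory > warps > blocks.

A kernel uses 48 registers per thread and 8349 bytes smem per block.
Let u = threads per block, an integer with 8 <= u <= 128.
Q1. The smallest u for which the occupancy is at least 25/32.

Answer: u = 33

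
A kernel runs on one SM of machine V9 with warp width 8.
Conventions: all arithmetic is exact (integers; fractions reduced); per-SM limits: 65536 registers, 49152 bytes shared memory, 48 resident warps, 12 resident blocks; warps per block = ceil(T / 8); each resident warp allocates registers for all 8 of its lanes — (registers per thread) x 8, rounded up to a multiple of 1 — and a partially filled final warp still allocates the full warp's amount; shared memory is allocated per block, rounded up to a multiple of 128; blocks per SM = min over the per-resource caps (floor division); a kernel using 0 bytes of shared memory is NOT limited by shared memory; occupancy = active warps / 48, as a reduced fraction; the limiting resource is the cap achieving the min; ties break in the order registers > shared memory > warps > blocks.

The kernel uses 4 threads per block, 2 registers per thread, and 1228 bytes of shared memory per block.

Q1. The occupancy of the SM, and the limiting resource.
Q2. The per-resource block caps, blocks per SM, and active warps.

Answer: occupancy 1/4, limited by blocks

registers: 4096 blocks
shared memory: 38 blocks
warps: 48 blocks
blocks: 12 blocks

Answer: 12 blocks, 12 active warps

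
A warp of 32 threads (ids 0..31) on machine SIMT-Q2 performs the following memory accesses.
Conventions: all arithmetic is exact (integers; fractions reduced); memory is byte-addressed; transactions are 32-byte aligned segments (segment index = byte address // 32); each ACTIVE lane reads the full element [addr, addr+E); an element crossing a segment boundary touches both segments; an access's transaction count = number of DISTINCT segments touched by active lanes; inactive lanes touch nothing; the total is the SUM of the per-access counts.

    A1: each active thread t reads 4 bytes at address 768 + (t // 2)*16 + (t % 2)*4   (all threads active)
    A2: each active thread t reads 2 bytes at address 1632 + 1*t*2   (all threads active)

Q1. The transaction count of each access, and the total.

A1: 8 transactions
A2: 2 transactions

Answer: 8,2; total 10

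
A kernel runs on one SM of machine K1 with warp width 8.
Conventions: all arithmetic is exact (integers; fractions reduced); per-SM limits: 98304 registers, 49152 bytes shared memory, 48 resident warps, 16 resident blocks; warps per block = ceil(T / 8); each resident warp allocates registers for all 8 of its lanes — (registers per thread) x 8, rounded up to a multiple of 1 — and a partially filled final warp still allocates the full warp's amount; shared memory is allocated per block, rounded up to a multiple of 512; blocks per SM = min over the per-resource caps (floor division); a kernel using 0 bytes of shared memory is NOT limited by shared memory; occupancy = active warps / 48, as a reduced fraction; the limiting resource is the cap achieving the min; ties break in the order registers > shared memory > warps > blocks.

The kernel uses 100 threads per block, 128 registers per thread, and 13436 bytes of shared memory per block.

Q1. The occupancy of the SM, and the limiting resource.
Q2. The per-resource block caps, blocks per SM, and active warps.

Answer: occupancy 13/16, limited by shared memory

registers: 7 blocks
shared memory: 3 blocks
warps: 3 blocks
blocks: 16 blocks

Answer: 3 blocks, 39 active warps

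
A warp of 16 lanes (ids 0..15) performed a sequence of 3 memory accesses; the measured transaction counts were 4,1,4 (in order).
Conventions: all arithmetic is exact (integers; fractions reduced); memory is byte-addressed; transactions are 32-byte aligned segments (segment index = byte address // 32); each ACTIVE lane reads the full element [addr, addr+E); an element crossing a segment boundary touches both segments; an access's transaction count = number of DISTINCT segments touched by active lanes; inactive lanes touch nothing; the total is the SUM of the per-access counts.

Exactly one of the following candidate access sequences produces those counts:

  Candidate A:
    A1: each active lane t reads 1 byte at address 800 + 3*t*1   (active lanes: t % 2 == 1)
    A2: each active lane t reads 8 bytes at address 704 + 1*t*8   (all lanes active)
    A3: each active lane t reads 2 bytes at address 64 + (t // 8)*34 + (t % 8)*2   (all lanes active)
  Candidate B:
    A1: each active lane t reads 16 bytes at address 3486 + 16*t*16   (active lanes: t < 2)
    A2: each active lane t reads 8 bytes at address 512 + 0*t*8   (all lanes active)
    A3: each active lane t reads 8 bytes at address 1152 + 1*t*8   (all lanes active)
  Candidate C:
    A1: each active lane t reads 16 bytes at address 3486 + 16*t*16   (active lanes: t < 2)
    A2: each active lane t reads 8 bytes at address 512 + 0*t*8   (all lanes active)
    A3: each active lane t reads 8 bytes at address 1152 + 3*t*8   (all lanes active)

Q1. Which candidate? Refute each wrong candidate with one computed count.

A: A1 gives 2 transactions, not 4
C: A3 gives 12 transactions, not 4
B: all counts match (4,1,4)

Answer: B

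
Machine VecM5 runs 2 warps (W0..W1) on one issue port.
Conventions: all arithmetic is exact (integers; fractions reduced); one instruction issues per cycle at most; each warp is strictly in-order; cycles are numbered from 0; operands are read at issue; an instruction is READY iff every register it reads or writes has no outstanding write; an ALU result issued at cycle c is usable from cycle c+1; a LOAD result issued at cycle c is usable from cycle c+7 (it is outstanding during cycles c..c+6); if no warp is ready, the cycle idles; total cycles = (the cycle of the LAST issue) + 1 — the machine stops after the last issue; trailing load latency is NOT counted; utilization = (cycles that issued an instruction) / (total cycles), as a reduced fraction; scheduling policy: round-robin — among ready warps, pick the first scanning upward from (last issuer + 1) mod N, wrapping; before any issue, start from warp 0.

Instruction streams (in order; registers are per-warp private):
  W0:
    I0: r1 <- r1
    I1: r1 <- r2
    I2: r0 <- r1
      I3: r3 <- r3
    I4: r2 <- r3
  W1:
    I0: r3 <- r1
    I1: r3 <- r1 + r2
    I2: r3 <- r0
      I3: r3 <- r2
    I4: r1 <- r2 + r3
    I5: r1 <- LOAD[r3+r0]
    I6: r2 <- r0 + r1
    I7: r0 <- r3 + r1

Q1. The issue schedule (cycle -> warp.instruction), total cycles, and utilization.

cycle 0: W0.I0
cycle 1: W1.I0
cycle 2: W0.I1
cycle 3: W1.I1
cycle 4: W0.I2
cycle 5: W1.I2
cycle 6: W0.I3
cycle 7: W1.I3
cycle 8: W0.I4
cycle 9: W1.I4
cycle 10: W1.I5
cycle 11: idle
cycle 12: idle
cycle 13: idle
cycle 14: idle
cycle 15: idle
cycle 16: idle
cycle 17: W1.I6
cycle 18: W1.I7

Answer: 19 cycles, utilization 13/19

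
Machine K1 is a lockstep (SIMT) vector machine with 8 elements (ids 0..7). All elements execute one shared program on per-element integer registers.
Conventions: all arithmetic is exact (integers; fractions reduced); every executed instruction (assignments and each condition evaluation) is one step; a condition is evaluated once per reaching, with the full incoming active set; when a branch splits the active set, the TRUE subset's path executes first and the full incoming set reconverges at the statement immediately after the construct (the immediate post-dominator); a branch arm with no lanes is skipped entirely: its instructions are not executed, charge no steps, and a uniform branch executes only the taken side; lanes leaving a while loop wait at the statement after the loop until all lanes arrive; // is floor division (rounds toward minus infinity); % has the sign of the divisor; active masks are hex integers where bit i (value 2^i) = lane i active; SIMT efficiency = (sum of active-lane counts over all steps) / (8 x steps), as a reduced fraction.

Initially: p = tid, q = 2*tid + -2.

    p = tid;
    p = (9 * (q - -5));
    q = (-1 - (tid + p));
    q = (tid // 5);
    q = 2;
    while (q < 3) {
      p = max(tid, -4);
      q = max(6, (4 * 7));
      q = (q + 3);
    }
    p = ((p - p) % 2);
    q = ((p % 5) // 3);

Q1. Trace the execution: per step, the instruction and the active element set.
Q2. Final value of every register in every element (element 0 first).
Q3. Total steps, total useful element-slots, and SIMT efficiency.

step 0: p <- tid                     0xff
step 1: p <- (9 * (q - -5))          0xff
step 2: q <- (-1 - (tid + p))        0xff
step 3: q <- (tid // 5)              0xff
step 4: q <- 2                       0xff
step 5: eval (q < 3)                 0xff
step 6: p <- max(tid, -4)            0xff
step 7: q <- max(6, (4 * 7))         0xff
step 8: q <- (q + 3)                 0xff
step 9: eval (q < 3)                 0xff
step 10: p <- ((p - p) % 2)           0xff
step 11: q <- ((p % 5) // 3)          0xff

Answer: 12 steps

p: 0,0,0,0,0,0,0,0
q: 0,0,0,0,0,0,0,0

steps = 12; useful = 96; efficiency = 96/96 = 1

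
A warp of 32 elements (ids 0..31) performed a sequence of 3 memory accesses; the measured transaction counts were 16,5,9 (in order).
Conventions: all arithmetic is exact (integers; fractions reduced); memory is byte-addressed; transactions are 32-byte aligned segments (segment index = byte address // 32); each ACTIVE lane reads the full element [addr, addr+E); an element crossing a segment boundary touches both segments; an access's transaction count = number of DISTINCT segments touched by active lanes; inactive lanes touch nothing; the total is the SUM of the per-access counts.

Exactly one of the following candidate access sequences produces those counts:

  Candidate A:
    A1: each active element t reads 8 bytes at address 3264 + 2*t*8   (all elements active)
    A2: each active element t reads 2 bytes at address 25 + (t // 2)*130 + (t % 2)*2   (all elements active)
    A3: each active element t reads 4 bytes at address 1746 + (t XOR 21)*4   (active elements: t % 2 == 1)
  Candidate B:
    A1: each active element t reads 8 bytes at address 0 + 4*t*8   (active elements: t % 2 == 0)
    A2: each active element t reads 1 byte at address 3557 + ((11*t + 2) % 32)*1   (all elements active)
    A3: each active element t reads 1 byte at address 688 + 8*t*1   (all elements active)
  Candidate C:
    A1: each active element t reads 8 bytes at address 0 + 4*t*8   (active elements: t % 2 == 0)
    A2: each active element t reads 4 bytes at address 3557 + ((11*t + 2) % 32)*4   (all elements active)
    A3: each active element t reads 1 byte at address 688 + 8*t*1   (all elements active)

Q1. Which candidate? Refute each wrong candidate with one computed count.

A: A2 gives 18 transactions, not 5
B: A2 gives 2 transactions, not 5
C: all counts match (16,5,9)

Answer: C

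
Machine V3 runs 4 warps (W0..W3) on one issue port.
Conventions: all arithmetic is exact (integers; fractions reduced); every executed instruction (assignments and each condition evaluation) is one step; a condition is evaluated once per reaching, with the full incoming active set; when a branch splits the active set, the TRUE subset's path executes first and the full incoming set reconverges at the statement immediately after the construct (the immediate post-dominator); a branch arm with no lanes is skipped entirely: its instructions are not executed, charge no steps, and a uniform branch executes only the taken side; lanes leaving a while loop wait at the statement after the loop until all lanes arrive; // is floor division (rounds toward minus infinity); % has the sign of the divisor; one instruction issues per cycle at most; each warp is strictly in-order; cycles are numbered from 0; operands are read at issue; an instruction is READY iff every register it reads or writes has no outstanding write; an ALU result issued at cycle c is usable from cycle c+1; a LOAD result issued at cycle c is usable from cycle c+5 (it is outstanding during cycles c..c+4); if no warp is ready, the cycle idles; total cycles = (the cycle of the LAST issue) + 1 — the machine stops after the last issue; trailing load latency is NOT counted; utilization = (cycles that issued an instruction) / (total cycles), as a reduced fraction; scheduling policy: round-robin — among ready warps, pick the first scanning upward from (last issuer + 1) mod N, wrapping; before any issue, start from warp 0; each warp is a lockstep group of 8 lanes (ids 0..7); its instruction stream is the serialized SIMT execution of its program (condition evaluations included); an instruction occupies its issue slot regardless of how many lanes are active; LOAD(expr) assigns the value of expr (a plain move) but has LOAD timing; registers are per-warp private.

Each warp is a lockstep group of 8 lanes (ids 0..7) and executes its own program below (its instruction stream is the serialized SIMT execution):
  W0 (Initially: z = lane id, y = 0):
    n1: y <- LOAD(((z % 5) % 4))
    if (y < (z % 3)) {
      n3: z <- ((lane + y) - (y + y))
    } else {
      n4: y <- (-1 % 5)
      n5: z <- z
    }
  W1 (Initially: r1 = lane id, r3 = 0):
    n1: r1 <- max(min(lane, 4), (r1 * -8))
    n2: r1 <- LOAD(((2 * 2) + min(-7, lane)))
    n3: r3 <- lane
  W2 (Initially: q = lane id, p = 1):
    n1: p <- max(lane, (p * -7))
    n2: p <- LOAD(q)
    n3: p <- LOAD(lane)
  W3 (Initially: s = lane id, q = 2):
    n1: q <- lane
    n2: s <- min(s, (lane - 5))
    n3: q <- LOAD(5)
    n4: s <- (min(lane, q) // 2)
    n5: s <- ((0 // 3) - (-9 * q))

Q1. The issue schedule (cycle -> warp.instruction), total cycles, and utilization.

cycle 0: W0.I0
cycle 1: W1.I0
cycle 2: W2.I0
cycle 3: W3.I0
cycle 4: W1.I1
cycle 5: W2.I1
cycle 6: W3.I1
cycle 7: W0.I1
cycle 8: W1.I2
cycle 9: W3.I2
cycle 10: W0.I2
cycle 11: W2.I2
cycle 12: W0.I3
cycle 13: W0.I4
cycle 14: W3.I3
cycle 15: W3.I4

Answer: 16 cycles, utilization 1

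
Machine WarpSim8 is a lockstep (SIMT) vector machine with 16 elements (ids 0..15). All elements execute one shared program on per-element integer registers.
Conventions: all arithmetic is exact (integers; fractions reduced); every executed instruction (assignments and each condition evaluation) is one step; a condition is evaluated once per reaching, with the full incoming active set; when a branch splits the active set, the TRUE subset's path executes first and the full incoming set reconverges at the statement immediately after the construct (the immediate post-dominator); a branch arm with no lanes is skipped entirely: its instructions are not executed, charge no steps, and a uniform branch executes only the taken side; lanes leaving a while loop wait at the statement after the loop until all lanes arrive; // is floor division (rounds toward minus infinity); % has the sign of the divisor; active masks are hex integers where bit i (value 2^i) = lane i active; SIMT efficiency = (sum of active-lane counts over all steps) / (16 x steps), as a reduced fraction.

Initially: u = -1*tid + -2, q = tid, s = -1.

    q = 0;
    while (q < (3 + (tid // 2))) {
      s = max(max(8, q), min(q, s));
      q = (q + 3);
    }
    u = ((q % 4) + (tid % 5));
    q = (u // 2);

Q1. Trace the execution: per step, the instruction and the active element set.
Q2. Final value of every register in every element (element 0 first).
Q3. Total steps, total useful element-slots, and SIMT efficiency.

step 0: q <- 0                       0xffff
step 1: eval (q < (3 + (tid // 2)))  0xffff
step 2: s <- max(max(8, q), min(q, s)) 0xffff
step 3: q <- (q + 3)                 0xffff
step 4: eval (q < (3 + (tid // 2)))  0xffff
step 5: s <- max(max(8, q), min(q, s)) 0xfffc
step 6: q <- (q + 3)                 0xfffc
step 7: eval (q < (3 + (tid // 2)))  0xfffc
step 8: s <- max(max(8, q), min(q, s)) 0xff00
step 9: q <- (q + 3)                 0xff00
step 10: eval (q < (3 + (tid // 2)))  0xff00
step 11: s <- max(max(8, q), min(q, s)) 0xc000
step 12: q <- (q + 3)                 0xc000
step 13: eval (q < (3 + (tid // 2)))  0xc000
step 14: u <- ((q % 4) + (tid % 5))   0xffff
step 15: q <- (u // 2)                0xffff

Answer: 16 steps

u: 3,4,4,5,6,2,3,4,4,5,1,2,3,4,4,0
q: 1,2,2,2,3,1,1,2,2,2,0,1,1,2,2,0
s: 8,8,8,8,8,8,8,8,8,8,8,8,8,8,9,9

steps = 16; useful = 184; efficiency = 184/256 = 23/32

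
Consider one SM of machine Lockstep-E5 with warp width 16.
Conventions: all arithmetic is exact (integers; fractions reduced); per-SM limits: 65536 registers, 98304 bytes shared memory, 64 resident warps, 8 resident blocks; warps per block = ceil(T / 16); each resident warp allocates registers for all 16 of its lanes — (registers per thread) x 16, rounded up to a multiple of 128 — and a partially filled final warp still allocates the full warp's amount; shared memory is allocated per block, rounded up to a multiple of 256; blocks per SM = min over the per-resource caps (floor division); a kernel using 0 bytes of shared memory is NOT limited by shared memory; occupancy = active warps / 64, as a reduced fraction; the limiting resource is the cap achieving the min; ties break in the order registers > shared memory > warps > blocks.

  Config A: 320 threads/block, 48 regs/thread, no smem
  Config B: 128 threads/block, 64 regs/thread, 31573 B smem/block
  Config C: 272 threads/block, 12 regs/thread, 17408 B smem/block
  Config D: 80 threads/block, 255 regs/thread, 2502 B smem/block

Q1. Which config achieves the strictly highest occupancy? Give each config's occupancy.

occupancies: A 15/16, B 3/8, C 51/64, D 15/64

Answer: A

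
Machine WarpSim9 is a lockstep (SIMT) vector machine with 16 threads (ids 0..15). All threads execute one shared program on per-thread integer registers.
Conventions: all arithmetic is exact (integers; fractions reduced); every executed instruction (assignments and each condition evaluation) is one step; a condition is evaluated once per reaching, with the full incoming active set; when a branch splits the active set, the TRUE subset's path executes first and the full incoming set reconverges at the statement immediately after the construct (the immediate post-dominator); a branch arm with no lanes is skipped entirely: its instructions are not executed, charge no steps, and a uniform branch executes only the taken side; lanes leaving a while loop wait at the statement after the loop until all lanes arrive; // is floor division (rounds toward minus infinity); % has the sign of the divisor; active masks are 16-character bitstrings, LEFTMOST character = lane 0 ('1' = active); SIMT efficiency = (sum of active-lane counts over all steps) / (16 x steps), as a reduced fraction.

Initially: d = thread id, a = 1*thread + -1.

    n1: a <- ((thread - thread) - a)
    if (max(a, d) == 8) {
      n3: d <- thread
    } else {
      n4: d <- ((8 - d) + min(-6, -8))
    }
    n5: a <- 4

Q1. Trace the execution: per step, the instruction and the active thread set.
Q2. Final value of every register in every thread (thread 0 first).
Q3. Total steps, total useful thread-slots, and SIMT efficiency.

step 0: a <- ((thread - thread) - a) 1111111111111111
step 1: eval (max(a, d) == 8)        1111111111111111
step 2: d <- thread                  0000000010000000
step 3: d <- ((8 - d) + min(-6, -8)) 1111111101111111
step 4: a <- 4                       1111111111111111

Answer: 5 steps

d: 0,-1,-2,-3,-4,-5,-6,-7,8,-9,-10,-11,-12,-13,-14,-15
a: 4,4,4,4,4,4,4,4,4,4,4,4,4,4,4,4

steps = 5; useful = 64; efficiency = 64/80 = 4/5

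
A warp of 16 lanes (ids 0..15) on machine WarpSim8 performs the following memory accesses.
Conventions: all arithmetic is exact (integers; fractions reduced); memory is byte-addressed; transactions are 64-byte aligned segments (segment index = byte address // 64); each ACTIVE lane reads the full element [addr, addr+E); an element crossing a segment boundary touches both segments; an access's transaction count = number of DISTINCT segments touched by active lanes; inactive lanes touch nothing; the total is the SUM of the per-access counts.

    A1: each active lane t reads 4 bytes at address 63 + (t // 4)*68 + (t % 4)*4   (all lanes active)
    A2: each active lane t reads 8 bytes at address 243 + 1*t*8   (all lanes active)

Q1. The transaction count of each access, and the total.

A1: 5 transactions
A2: 3 transactions

Answer: 5,3; total 8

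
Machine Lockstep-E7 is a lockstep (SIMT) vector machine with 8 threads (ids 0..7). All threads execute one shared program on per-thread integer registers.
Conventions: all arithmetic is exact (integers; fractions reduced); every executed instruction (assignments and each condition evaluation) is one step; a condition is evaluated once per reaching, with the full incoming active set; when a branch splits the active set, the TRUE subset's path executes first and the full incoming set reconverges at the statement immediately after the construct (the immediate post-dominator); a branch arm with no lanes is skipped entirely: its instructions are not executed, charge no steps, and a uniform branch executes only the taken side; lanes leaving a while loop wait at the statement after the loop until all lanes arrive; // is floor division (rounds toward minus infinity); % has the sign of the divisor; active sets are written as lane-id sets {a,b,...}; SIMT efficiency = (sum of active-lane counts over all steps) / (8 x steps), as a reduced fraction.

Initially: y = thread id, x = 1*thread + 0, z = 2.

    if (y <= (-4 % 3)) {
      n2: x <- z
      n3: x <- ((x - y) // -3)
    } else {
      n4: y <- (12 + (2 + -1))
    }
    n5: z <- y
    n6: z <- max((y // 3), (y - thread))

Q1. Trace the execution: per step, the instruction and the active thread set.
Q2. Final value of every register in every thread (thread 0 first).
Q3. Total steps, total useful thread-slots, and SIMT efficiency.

step 0: eval (y <= (-4 % 3))         {0,1,2,3,4,5,6,7}
step 1: x <- z                       {0,1,2}
step 2: x <- ((x - y) // -3)         {0,1,2}
step 3: y <- (12 + (2 + -1))         {3,4,5,6,7}
step 4: z <- y                       {0,1,2,3,4,5,6,7}
step 5: z <- max((y // 3), (y - thread)) {0,1,2,3,4,5,6,7}

Answer: 6 steps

y: 0,1,2,13,13,13,13,13
x: -1,-1,0,3,4,5,6,7
z: 0,0,0,10,9,8,7,6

steps = 6; useful = 35; efficiency = 35/48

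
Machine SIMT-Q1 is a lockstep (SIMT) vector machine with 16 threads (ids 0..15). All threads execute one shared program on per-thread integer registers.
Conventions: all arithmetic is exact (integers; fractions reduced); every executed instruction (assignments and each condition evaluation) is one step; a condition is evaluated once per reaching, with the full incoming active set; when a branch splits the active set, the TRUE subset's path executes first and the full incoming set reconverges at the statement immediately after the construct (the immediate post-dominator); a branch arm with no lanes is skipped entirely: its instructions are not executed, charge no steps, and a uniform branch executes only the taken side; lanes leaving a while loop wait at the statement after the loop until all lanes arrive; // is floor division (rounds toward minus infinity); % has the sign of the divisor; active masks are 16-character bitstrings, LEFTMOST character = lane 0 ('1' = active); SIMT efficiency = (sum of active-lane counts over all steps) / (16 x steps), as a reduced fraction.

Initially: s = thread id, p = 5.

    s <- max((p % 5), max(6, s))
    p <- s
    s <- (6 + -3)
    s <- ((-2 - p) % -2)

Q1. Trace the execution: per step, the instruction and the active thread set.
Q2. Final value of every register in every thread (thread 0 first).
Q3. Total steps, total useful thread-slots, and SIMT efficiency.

step 0: s <- max((p % 5), max(6, s)) 1111111111111111
step 1: p <- s                       1111111111111111
step 2: s <- (6 + -3)                1111111111111111
step 3: s <- ((-2 - p) % -2)         1111111111111111

Answer: 4 steps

s: 0,0,0,0,0,0,0,-1,0,-1,0,-1,0,-1,0,-1
p: 6,6,6,6,6,6,6,7,8,9,10,11,12,13,14,15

steps = 4; useful = 64; efficiency = 64/64 = 1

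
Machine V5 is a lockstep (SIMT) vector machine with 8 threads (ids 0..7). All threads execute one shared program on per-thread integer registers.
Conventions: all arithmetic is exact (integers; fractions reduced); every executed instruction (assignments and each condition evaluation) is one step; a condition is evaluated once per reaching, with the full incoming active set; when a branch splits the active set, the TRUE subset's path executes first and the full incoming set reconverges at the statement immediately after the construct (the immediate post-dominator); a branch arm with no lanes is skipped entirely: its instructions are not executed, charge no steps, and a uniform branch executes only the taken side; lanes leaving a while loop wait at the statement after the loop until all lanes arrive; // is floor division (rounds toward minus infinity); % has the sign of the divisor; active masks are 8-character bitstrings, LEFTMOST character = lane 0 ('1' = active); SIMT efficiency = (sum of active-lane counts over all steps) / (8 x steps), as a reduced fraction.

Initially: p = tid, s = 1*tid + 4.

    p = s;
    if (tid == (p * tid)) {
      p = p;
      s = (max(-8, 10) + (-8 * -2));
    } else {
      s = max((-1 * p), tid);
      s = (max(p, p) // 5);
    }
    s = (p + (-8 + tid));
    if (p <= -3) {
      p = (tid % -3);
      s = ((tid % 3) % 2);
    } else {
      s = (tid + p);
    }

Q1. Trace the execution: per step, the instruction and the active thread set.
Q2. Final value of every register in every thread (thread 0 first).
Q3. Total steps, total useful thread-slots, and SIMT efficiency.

step 0: p <- s                       11111111
step 1: eval (tid == (p * tid))      11111111
step 2: p <- p                       10000000
step 3: s <- (max(-8, 10) + (-8 * -2)) 10000000
step 4: s <- max((-1 * p), tid)      01111111
step 5: s <- (max(p, p) // 5)        01111111
step 6: s <- (p + (-8 + tid))        11111111
step 7: eval (p <= -3)               11111111
step 8: s <- (tid + p)               11111111

Answer: 9 steps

p: 4,5,6,7,8,9,10,11
s: 4,6,8,10,12,14,16,18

steps = 9; useful = 56; efficiency = 56/72 = 7/9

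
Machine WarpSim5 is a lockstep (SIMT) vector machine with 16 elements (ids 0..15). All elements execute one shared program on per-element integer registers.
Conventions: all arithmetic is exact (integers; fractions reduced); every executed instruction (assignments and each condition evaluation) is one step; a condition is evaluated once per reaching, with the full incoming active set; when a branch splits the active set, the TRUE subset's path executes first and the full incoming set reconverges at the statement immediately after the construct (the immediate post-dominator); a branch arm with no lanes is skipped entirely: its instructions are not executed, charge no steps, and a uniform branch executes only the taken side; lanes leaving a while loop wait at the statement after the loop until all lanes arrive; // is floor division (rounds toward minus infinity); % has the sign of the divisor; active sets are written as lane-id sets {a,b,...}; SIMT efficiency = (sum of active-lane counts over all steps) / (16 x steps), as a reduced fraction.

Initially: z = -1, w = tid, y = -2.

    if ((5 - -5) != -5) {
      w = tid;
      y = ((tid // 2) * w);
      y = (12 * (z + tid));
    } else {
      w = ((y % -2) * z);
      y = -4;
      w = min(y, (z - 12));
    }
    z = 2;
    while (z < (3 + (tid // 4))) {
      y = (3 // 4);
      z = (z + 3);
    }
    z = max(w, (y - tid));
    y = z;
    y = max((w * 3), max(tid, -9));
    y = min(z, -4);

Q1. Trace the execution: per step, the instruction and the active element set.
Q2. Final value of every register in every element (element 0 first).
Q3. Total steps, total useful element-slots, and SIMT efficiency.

step 0: eval ((5 - -5) != -5)        {0,1,2,3,4,5,6,7,8,9,10,11,12,13,14,15}
step 1: w <- tid                     {0,1,2,3,4,5,6,7,8,9,10,11,12,13,14,15}
step 2: y <- ((tid // 2) * w)        {0,1,2,3,4,5,6,7,8,9,10,11,12,13,14,15}
step 3: y <- (12 * (z + tid))        {0,1,2,3,4,5,6,7,8,9,10,11,12,13,14,15}
step 4: z <- 2                       {0,1,2,3,4,5,6,7,8,9,10,11,12,13,14,15}
step 5: eval (z < (3 + (tid // 4)))  {0,1,2,3,4,5,6,7,8,9,10,11,12,13,14,15}
step 6: y <- (3 // 4)                {0,1,2,3,4,5,6,7,8,9,10,11,12,13,14,15}
step 7: z <- (z + 3)                 {0,1,2,3,4,5,6,7,8,9,10,11,12,13,14,15}
step 8: eval (z < (3 + (tid // 4)))  {0,1,2,3,4,5,6,7,8,9,10,11,12,13,14,15}
step 9: y <- (3 // 4)                {12,13,14,15}
step 10: z <- (z + 3)                 {12,13,14,15}
step 11: eval (z < (3 + (tid // 4)))  {12,13,14,15}
step 12: z <- max(w, (y - tid))       {0,1,2,3,4,5,6,7,8,9,10,11,12,13,14,15}
step 13: y <- z                       {0,1,2,3,4,5,6,7,8,9,10,11,12,13,14,15}
step 14: y <- max((w * 3), max(tid, -9)) {0,1,2,3,4,5,6,7,8,9,10,11,12,13,14,15}
step 15: y <- min(z, -4)              {0,1,2,3,4,5,6,7,8,9,10,11,12,13,14,15}

Answer: 16 steps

z: 0,1,2,3,4,5,6,7,8,9,10,11,12,13,14,15
w: 0,1,2,3,4,5,6,7,8,9,10,11,12,13,14,15
y: -4,-4,-4,-4,-4,-4,-4,-4,-4,-4,-4,-4,-4,-4,-4,-4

steps = 16; useful = 220; efficiency = 220/256 = 55/64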